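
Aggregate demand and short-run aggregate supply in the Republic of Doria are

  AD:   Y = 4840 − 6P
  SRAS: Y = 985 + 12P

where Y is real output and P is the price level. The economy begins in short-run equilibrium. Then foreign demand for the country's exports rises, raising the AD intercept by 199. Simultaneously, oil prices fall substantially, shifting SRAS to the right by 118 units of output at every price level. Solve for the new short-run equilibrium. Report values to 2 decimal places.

After both shocks: AD is Y = 5039 − 6P and SRAS is Y = 1103 + 12P.
Setting them equal: 3936 = 18P, so P = 218.67.
Substituting into AD, Y = 3727.00.

P = 218.67, Y = 3727.00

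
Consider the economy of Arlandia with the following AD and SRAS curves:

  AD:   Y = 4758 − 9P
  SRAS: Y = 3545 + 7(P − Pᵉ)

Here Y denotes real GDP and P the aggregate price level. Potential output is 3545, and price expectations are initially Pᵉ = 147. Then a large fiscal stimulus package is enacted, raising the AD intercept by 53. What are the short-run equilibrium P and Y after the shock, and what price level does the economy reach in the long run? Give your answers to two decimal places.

Short run: P = 143.44, Y = 3520.06. Long run: P = 140.67.

AD shifts right: new AD is Y = 4811 − 9P. With Pᵉ = 147, SRAS is Y = 2516 + 7P.
Short run: 4811 − 9P = 2516 + 7P gives 2295 = 16P, so P = 143.44 and Y = 4811 − 9P = 3520.06.
Y = 3520.06 is below potential 3545; expectations adjust and SRAS shifts right until Y = 3545.
Long run: on the new AD curve, 3545 = 4811 − 9P gives P = 140.67.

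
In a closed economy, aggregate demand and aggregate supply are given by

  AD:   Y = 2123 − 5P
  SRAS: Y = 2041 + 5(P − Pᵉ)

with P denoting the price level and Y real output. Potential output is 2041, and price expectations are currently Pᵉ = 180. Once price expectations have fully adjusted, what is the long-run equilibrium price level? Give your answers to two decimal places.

Long-run P = 16.40

Short run: with Pᵉ = 180, SRAS is Y = 1141 + 5P. Setting AD = SRAS gives 982 = 10P, so P = 98.20 and Y = 2123 − 5P = 1632.00.
Output 1632.00 is below potential 2041, so over time expected prices fall and SRAS shifts right until Y returns to 2041.
Long run: Y = 2041 on the AD curve gives 2041 = 2123 − 5P, so P = 16.40.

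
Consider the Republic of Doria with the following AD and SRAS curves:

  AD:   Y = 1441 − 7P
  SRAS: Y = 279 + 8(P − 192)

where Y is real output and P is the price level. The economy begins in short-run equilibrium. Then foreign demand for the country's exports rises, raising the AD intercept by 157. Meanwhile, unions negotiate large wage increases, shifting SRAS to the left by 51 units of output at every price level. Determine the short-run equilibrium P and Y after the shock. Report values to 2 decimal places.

After both shocks: AD is Y = 1598 − 7P and SRAS is Y = 8P − 1308.
Setting them equal: 2906 = 15P, so P = 193.73.
Substituting into AD, Y = 241.87.

P = 193.73, Y = 241.87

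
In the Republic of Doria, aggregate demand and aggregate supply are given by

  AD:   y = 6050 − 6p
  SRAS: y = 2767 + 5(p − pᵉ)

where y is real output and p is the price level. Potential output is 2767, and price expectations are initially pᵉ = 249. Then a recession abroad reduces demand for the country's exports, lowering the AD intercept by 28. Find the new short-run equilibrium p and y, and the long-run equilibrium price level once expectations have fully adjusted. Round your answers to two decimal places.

Short run: p = 409.09, y = 3567.45. Long run: p = 542.50.

AD shifts left: new AD is y = 6022 − 6p. With pᵉ = 249, SRAS is y = 1522 + 5p.
Short run: 6022 − 6p = 1522 + 5p gives 4500 = 11p, so p = 409.09 and y = 6022 − 6p = 3567.45.
y = 3567.45 is above potential 2767; expectations adjust and SRAS shifts left until y = 2767.
Long run: on the new AD curve, 2767 = 6022 − 6p gives p = 542.50.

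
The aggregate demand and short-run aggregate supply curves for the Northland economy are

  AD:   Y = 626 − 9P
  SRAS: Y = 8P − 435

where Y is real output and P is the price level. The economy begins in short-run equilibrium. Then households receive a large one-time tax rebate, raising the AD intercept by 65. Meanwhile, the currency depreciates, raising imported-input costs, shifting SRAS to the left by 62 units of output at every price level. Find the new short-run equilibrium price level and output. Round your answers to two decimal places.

After both shocks: AD is Y = 691 − 9P and SRAS is Y = 8P − 497.
Setting them equal: 1188 = 17P, so P = 69.88.
Substituting into AD, Y = 62.06.

P = 69.88, Y = 62.06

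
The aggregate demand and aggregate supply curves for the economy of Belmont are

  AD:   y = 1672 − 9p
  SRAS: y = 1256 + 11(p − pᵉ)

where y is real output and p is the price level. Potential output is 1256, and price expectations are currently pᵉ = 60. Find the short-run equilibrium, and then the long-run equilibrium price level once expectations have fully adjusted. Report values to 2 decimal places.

Short run: p = 53.80, y = 1187.80. Long run: p = 46.22.

Short run: with pᵉ = 60, SRAS is y = 596 + 11p. Setting AD = SRAS gives 1076 = 20p, so p = 53.80 and y = 1672 − 9p = 1187.80.
Output 1187.80 is below potential 1256, so over time expected prices fall and SRAS shifts right until y returns to 1256.
Long run: y = 1256 on the AD curve gives 1256 = 1672 − 9p, so p = 46.22.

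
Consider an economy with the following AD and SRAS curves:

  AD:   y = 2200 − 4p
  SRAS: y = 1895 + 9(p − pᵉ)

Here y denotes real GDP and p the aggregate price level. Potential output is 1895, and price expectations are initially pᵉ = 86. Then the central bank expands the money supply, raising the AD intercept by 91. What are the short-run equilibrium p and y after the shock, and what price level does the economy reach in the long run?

AD shifts right: new AD is y = 2291 − 4p. With pᵉ = 86, SRAS is y = 1121 + 9p.
Short run: 2291 − 4p = 1121 + 9p gives 1170 = 13p, so p = 90 and y = 2291 − 4·90 = 1931.
y = 1931 is above potential 1895; expectations adjust and SRAS shifts left until y = 1895.
Long run: on the new AD curve, 1895 = 2291 − 4p gives p = 99.

Short run: p = 90, y = 1931. Long run: p = 99.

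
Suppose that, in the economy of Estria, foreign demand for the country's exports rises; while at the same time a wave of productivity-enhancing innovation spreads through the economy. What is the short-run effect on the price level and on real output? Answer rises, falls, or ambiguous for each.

The first event is a positive demand shock: AD shifts right, which by itself pushes P up and Y up.
The second is a favourable supply shock: SRAS shifts right, which by itself pushes P down and Y up.
The two shocks push P in opposite directions, so the effect on P is ambiguous. Both shocks push Y up, so Y rises.

Price level: ambiguous; output: rises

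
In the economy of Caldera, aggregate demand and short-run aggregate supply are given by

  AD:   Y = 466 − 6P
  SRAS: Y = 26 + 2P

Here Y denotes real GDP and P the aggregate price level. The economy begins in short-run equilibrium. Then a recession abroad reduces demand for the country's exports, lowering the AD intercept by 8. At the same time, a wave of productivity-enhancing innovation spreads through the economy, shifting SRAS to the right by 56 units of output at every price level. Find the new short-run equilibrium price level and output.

After both shocks: AD is Y = 458 − 6P and SRAS is Y = 82 + 2P.
Setting them equal: 376 = 8P, so P = 47.
Y = 458 − 6·47 = 176.

P = 47, Y = 176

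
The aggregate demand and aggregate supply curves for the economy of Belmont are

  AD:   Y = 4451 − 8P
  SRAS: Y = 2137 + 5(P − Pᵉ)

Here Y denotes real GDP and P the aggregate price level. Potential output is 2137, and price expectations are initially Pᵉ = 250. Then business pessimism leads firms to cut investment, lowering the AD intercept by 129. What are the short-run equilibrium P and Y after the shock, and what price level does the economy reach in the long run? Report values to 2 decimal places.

AD shifts left: new AD is Y = 4322 − 8P. With Pᵉ = 250, SRAS is Y = 887 + 5P.
Short run: 4322 − 8P = 887 + 5P gives 3435 = 13P, so P = 264.23 and Y = 4322 − 8P = 2208.15.
Y = 2208.15 is above potential 2137; expectations adjust and SRAS shifts left until Y = 2137.
Long run: on the new AD curve, 2137 = 4322 − 8P gives P = 273.13.

Short run: P = 264.23, Y = 2208.15. Long run: P = 273.13.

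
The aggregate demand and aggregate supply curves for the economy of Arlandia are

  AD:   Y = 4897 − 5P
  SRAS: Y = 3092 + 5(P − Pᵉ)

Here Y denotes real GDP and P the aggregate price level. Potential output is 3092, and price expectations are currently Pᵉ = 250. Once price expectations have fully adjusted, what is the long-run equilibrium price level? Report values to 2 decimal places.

Long-run P = 361.00

Short run: with Pᵉ = 250, SRAS is Y = 1842 + 5P. Setting AD = SRAS gives 3055 = 10P, so P = 305.50 and Y = 4897 − 5P = 3369.50.
Output 3369.50 is above potential 3092, so over time expected prices rise and SRAS shifts left until Y returns to 3092.
Long run: Y = 3092 on the AD curve gives 3092 = 4897 − 5P, so P = 361.00.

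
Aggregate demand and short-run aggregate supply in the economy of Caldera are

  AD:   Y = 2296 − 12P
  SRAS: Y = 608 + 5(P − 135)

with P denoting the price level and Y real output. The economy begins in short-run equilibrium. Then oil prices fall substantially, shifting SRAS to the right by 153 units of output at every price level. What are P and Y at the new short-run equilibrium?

This is a positive supply shock: SRAS shifts right.
New SRAS: Y = 86 + 5P.
Set AD = SRAS: 2296 − 12P = 86 + 5P, so 2210 = 17P and P = 130.
Y = 2296 − 12·130 = 736.

P = 130, Y = 736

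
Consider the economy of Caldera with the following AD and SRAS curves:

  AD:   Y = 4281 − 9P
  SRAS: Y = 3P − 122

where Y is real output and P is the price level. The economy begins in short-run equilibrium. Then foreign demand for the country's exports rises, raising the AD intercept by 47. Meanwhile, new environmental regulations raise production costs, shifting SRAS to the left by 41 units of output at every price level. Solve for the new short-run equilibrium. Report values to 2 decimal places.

After both shocks: AD is Y = 4328 − 9P and SRAS is Y = 3P − 163.
Setting them equal: 4491 = 12P, so P = 374.25.
Substituting into AD, Y = 959.75.

P = 374.25, Y = 959.75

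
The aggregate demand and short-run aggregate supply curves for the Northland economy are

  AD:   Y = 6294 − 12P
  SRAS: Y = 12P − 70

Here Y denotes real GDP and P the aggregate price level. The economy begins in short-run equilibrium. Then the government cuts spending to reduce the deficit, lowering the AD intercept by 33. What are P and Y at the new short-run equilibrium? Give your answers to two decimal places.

P = 263.79, Y = 3095.50

This is a negative demand shock: AD shifts left.
New AD: Y = 6261 − 12P.
Set AD = SRAS: 6261 − 12P = 12P − 70, so 6331 = 24P and P = 263.79.
Substituting into AD, Y = 3095.50.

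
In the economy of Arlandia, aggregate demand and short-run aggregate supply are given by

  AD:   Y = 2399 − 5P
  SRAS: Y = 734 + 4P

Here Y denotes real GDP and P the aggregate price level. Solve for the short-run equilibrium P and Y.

Set AD = SRAS: 2399 − 5P = 734 + 4P, so 1665 = 9P and P = 185.
Then Y = 2399 − 5·185 = 1474.

P = 185, Y = 1474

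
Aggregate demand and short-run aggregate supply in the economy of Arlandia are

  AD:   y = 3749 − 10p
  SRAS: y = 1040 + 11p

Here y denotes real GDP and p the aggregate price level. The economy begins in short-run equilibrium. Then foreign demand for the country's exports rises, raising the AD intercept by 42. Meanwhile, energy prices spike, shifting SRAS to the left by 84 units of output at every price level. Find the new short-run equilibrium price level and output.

After both shocks: AD is y = 3791 − 10p and SRAS is y = 956 + 11p.
Setting them equal: 2835 = 21p, so p = 135.
y = 3791 − 10·135 = 2441.

p = 135, y = 2441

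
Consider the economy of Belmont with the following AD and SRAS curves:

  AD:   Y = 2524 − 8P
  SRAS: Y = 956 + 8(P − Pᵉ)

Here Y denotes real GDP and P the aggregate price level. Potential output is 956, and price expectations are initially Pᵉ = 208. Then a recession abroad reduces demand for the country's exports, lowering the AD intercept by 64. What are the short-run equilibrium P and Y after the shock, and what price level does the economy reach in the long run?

AD shifts left: new AD is Y = 2460 − 8P. With Pᵉ = 208, SRAS is Y = 8P − 708.
Short run: 2460 − 8P = 8P − 708 gives 3168 = 16P, so P = 198 and Y = 2460 − 8·198 = 876.
Y = 876 is below potential 956; expectations adjust and SRAS shifts right until Y = 956.
Long run: on the new AD curve, 956 = 2460 − 8P gives P = 188.

Short run: P = 198, Y = 876. Long run: P = 188.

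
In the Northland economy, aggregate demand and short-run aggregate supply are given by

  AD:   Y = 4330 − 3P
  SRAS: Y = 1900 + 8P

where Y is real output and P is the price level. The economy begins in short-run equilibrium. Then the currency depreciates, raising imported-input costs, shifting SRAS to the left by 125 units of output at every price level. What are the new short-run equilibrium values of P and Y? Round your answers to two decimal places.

This is a negative supply shock: SRAS shifts left.
New SRAS: Y = 1775 + 8P.
Set AD = SRAS: 4330 − 3P = 1775 + 8P, so 2555 = 11P and P = 232.27.
Substituting into AD, Y = 3633.18.

P = 232.27, Y = 3633.18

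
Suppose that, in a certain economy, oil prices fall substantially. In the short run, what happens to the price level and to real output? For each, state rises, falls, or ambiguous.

Price level: falls; output: rises

This is a favourable supply shock: SRAS shifts right.
Moving along the downward-sloping AD curve, P falls and Y rises.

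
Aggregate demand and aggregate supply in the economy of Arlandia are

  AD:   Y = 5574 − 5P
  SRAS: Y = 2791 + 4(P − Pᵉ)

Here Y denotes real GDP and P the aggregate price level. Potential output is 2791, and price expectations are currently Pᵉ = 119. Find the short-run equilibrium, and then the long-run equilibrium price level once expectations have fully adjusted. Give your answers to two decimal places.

Short run: P = 362.11, Y = 3763.44. Long run: P = 556.60.

Short run: with Pᵉ = 119, SRAS is Y = 2315 + 4P. Setting AD = SRAS gives 3259 = 9P, so P = 362.11 and Y = 5574 − 5P = 3763.44.
Output 3763.44 is above potential 2791, so over time expected prices rise and SRAS shifts left until Y returns to 2791.
Long run: Y = 2791 on the AD curve gives 2791 = 5574 − 5P, so P = 556.60.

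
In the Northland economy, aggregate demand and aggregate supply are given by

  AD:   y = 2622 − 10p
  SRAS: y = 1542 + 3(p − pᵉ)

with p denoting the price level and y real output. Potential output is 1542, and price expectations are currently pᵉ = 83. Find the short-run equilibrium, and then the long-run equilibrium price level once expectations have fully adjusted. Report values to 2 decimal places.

Short run: p = 102.23, y = 1599.69. Long run: p = 108.00.

Short run: with pᵉ = 83, SRAS is y = 1293 + 3p. Setting AD = SRAS gives 1329 = 13p, so p = 102.23 and y = 2622 − 10p = 1599.69.
Output 1599.69 is above potential 1542, so over time expected prices rise and SRAS shifts left until y returns to 1542.
Long run: y = 1542 on the AD curve gives 1542 = 2622 − 10p, so p = 108.00.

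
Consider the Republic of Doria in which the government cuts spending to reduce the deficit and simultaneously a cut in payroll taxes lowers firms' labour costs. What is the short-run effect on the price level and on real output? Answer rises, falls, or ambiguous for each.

The first event is a negative demand shock: AD shifts left, which by itself pushes P down and Y down.
The second is a favourable supply shock: SRAS shifts right, which by itself pushes P down and Y up.
Both shocks push P down, so P falls. The two shocks push Y in opposite directions, so the effect on Y is ambiguous.

Price level: falls; output: ambiguous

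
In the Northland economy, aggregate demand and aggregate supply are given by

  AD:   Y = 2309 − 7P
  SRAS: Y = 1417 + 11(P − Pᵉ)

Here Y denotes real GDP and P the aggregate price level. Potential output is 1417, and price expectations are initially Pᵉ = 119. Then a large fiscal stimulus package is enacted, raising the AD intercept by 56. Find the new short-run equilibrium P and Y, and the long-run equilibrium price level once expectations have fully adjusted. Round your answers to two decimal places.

Short run: P = 125.39, Y = 1487.28. Long run: P = 135.43.

AD shifts right: new AD is Y = 2365 − 7P. With Pᵉ = 119, SRAS is Y = 108 + 11P.
Short run: 2365 − 7P = 108 + 11P gives 2257 = 18P, so P = 125.39 and Y = 2365 − 7P = 1487.28.
Y = 1487.28 is above potential 1417; expectations adjust and SRAS shifts left until Y = 1417.
Long run: on the new AD curve, 1417 = 2365 − 7P gives P = 135.43.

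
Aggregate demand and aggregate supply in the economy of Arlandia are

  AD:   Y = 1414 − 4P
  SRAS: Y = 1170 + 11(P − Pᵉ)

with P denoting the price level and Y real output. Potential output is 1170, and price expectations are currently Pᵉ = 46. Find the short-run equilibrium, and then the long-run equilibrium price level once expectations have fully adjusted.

Short run: P = 50, Y = 1214. Long run: P = 61.

Short run: with Pᵉ = 46, SRAS is Y = 664 + 11P. Setting AD = SRAS gives 750 = 15P, so P = 50 and Y = 1414 − 4·50 = 1214.
Output 1214 is above potential 1170, so over time expected prices rise and SRAS shifts left until Y returns to 1170.
Long run: Y = 1170 on the AD curve gives 1170 = 1414 − 4P, so P = 61.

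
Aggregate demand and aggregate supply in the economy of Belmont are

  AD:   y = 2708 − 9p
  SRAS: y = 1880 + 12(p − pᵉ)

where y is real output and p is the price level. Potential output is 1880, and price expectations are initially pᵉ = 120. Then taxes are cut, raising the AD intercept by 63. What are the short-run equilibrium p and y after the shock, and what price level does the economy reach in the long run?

AD shifts right: new AD is y = 2771 − 9p. With pᵉ = 120, SRAS is y = 440 + 12p.
Short run: 2771 − 9p = 440 + 12p gives 2331 = 21p, so p = 111 and y = 2771 − 9·111 = 1772.
y = 1772 is below potential 1880; expectations adjust and SRAS shifts right until y = 1880.
Long run: on the new AD curve, 1880 = 2771 − 9p gives p = 99.

Short run: p = 111, y = 1772. Long run: p = 99.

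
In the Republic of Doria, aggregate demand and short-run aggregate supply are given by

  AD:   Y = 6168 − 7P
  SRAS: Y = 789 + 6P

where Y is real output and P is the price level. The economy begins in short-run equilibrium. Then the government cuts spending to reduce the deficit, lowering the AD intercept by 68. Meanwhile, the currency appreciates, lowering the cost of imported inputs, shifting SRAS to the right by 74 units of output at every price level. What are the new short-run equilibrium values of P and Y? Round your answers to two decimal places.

After both shocks: AD is Y = 6100 − 7P and SRAS is Y = 863 + 6P.
Setting them equal: 5237 = 13P, so P = 402.85.
Substituting into AD, Y = 3280.08.

P = 402.85, Y = 3280.08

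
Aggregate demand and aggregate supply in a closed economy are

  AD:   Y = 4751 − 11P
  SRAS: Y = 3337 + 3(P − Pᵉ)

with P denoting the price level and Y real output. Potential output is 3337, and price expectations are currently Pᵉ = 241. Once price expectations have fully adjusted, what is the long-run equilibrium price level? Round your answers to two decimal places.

Long-run P = 128.55

Short run: with Pᵉ = 241, SRAS is Y = 2614 + 3P. Setting AD = SRAS gives 2137 = 14P, so P = 152.64 and Y = 4751 − 11P = 3071.93.
Output 3071.93 is below potential 3337, so over time expected prices fall and SRAS shifts right until Y returns to 3337.
Long run: Y = 3337 on the AD curve gives 3337 = 4751 − 11P, so P = 128.55.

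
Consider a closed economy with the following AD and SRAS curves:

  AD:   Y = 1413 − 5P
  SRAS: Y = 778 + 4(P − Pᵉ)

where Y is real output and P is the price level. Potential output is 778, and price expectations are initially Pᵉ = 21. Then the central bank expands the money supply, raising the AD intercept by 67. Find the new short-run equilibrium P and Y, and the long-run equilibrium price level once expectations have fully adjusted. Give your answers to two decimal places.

AD shifts right: new AD is Y = 1480 − 5P. With Pᵉ = 21, SRAS is Y = 694 + 4P.
Short run: 1480 − 5P = 694 + 4P gives 786 = 9P, so P = 87.33 and Y = 1480 − 5P = 1043.33.
Y = 1043.33 is above potential 778; expectations adjust and SRAS shifts left until Y = 778.
Long run: on the new AD curve, 778 = 1480 − 5P gives P = 140.40.

Short run: P = 87.33, Y = 1043.33. Long run: P = 140.40.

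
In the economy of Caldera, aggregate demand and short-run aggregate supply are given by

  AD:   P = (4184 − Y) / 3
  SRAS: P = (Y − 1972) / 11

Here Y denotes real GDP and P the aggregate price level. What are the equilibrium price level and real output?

Rearrange AD to Y = 4184 − 3P.
Rearrange SRAS to Y = 1972 + 11P.
Set AD = SRAS: 4184 − 3P = 1972 + 11P, so 2212 = 14P and P = 158.
Then Y = 4184 − 3·158 = 3710.

P = 158, Y = 3710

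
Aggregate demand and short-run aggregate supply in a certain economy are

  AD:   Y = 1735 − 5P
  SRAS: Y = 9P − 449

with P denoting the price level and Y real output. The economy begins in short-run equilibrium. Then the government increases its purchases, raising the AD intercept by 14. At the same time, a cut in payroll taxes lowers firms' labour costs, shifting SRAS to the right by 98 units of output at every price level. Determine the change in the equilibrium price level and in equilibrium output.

After both shocks: AD is Y = 1749 − 5P and SRAS is Y = 9P − 351.
Setting them equal: 2100 = 14P, so P = 150.
Y = 1749 − 5·150 = 999.
Initially P = 156, Y = 955, so ΔP = -6 and ΔY = +44.

ΔP = -6, ΔY = +44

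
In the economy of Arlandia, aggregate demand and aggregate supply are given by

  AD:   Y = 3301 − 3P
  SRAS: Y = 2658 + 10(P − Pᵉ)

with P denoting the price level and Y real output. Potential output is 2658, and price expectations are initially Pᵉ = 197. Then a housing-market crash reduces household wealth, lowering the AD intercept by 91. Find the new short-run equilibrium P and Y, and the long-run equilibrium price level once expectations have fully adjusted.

AD shifts left: new AD is Y = 3210 − 3P. With Pᵉ = 197, SRAS is Y = 688 + 10P.
Short run: 3210 − 3P = 688 + 10P gives 2522 = 13P, so P = 194 and Y = 3210 − 3·194 = 2628.
Y = 2628 is below potential 2658; expectations adjust and SRAS shifts right until Y = 2658.
Long run: on the new AD curve, 2658 = 3210 − 3P gives P = 184.

Short run: P = 194, Y = 2628. Long run: P = 184.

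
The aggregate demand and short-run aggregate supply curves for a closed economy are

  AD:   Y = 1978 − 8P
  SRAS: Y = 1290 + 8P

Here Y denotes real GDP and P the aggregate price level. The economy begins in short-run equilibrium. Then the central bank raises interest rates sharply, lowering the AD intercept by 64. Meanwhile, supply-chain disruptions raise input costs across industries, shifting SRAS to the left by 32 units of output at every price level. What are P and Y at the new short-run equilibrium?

P = 41, Y = 1586

After both shocks: AD is Y = 1914 − 8P and SRAS is Y = 1258 + 8P.
Setting them equal: 656 = 16P, so P = 41.
Y = 1914 − 8·41 = 1586.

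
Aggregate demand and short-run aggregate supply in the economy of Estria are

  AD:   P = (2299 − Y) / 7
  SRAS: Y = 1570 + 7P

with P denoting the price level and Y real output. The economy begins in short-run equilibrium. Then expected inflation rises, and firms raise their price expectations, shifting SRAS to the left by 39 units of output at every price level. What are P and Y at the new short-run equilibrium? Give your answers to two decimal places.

P = 54.86, Y = 1915.00

This is a negative supply shock: SRAS shifts left.
New SRAS: Y = 1531 + 7P.
Set AD = SRAS: 2299 − 7P = 1531 + 7P, so 768 = 14P and P = 54.86.
Substituting into AD, Y = 1915.00.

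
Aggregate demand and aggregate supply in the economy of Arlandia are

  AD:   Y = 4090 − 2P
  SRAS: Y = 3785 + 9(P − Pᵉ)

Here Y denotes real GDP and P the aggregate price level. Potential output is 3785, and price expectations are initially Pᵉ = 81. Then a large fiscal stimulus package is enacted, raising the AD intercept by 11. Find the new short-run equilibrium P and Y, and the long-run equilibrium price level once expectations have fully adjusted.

Short run: P = 95, Y = 3911. Long run: P = 158.

AD shifts right: new AD is Y = 4101 − 2P. With Pᵉ = 81, SRAS is Y = 3056 + 9P.
Short run: 4101 − 2P = 3056 + 9P gives 1045 = 11P, so P = 95 and Y = 4101 − 2·95 = 3911.
Y = 3911 is above potential 3785; expectations adjust and SRAS shifts left until Y = 3785.
Long run: on the new AD curve, 3785 = 4101 − 2P gives P = 158.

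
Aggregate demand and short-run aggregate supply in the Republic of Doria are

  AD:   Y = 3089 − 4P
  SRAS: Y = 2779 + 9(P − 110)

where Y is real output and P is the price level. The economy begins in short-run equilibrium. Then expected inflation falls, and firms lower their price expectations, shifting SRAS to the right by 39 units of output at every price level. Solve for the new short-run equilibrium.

This is a positive supply shock: SRAS shifts right.
New SRAS: Y = 1828 + 9P.
Set AD = SRAS: 3089 − 4P = 1828 + 9P, so 1261 = 13P and P = 97.
Y = 3089 − 4·97 = 2701.

P = 97, Y = 2701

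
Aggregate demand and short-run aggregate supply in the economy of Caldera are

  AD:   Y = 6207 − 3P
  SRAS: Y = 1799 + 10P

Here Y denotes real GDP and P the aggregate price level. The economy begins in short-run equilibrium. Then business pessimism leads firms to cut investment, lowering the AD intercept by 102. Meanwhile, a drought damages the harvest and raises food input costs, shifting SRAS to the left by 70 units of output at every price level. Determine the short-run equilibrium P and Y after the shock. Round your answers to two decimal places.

P = 336.62, Y = 5095.15

After both shocks: AD is Y = 6105 − 3P and SRAS is Y = 1729 + 10P.
Setting them equal: 4376 = 13P, so P = 336.62.
Substituting into AD, Y = 5095.15.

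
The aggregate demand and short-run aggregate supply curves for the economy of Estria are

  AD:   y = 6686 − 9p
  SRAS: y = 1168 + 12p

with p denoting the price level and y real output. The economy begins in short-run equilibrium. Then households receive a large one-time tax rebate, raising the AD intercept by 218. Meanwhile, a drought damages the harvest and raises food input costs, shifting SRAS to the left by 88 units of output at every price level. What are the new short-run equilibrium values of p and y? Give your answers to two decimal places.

After both shocks: AD is y = 6904 − 9p and SRAS is y = 1080 + 12p.
Setting them equal: 5824 = 21p, so p = 277.33.
Substituting into AD, y = 4408.00.

p = 277.33, y = 4408.00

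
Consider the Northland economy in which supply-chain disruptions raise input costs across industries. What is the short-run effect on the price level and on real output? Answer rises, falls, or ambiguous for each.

This is an adverse supply shock: SRAS shifts left.
Moving along the downward-sloping AD curve, P rises and Y falls.

Price level: rises; output: falls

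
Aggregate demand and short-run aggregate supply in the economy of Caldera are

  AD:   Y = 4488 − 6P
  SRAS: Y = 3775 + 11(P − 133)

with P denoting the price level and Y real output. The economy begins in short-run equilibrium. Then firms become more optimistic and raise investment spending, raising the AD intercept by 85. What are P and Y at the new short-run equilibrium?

P = 133, Y = 3775

This is a positive demand shock: AD shifts right.
New AD: Y = 4573 − 6P.
SRAS can be written Y = 2312 + 11P.
Set AD = SRAS: 4573 − 6P = 2312 + 11P, so 2261 = 17P and P = 133.
Y = 4573 − 6·133 = 3775.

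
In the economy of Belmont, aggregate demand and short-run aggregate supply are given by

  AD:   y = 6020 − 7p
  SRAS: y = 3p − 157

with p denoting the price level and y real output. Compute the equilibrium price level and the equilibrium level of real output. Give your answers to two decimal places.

Set AD = SRAS: 6020 − 7p = 3p − 157, so 6177 = 10p and p = 617.70.
Substituting into AD, y = 6020 − 7p = 1696.10.

p = 617.70, y = 1696.10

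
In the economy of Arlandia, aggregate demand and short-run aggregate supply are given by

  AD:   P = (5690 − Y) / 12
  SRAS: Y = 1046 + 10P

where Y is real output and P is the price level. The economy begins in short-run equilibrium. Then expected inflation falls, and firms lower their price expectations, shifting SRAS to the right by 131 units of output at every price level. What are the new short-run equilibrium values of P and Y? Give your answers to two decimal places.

P = 205.14, Y = 3228.36

This is a positive supply shock: SRAS shifts right.
New SRAS: Y = 1177 + 10P.
Set AD = SRAS: 5690 − 12P = 1177 + 10P, so 4513 = 22P and P = 205.14.
Substituting into AD, Y = 3228.36.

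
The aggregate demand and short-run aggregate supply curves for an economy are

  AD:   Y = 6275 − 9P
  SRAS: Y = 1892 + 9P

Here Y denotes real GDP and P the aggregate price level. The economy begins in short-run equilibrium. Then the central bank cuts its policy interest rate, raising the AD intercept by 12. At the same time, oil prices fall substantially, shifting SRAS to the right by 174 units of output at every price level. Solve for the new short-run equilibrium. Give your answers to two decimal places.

P = 234.50, Y = 4176.50

After both shocks: AD is Y = 6287 − 9P and SRAS is Y = 2066 + 9P.
Setting them equal: 4221 = 18P, so P = 234.50.
Substituting into AD, Y = 4176.50.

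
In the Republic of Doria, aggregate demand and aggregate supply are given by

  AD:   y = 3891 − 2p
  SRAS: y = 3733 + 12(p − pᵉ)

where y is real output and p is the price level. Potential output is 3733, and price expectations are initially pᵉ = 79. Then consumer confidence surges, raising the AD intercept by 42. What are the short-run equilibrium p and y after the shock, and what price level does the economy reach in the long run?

AD shifts right: new AD is y = 3933 − 2p. With pᵉ = 79, SRAS is y = 2785 + 12p.
Short run: 3933 − 2p = 2785 + 12p gives 1148 = 14p, so p = 82 and y = 3933 − 2·82 = 3769.
y = 3769 is above potential 3733; expectations adjust and SRAS shifts left until y = 3733.
Long run: on the new AD curve, 3733 = 3933 − 2p gives p = 100.

Short run: p = 82, y = 3769. Long run: p = 100.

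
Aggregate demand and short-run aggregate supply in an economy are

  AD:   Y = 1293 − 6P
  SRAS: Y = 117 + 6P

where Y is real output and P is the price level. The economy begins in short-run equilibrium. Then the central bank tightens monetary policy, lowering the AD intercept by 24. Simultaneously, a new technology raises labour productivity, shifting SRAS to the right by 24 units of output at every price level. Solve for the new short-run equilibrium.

After both shocks: AD is Y = 1269 − 6P and SRAS is Y = 141 + 6P.
Setting them equal: 1128 = 12P, so P = 94.
Y = 1269 − 6·94 = 705.

P = 94, Y = 705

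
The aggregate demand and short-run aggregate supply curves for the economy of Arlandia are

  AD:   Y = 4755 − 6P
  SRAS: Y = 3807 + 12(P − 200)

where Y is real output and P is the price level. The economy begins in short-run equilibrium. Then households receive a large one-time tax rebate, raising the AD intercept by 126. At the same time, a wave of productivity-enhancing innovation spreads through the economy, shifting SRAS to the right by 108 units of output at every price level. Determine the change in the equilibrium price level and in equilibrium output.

ΔP = +1, ΔY = +120

After both shocks: AD is Y = 4881 − 6P and SRAS is Y = 1515 + 12P.
Setting them equal: 3366 = 18P, so P = 187.
Y = 4881 − 6·187 = 3759.
Initially P = 186, Y = 3639, so ΔP = +1 and ΔY = +120.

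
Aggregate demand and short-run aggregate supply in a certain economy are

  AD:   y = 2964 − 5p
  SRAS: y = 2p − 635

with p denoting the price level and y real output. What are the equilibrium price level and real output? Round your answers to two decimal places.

Set AD = SRAS: 2964 − 5p = 2p − 635, so 3599 = 7p and p = 514.14.
Substituting into AD, y = 2964 − 5p = 393.29.

p = 514.14, y = 393.29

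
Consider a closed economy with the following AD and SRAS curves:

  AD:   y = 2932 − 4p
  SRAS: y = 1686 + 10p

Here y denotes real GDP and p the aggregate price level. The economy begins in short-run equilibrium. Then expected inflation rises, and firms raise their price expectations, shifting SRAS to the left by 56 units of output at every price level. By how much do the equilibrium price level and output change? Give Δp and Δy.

This is a negative supply shock: SRAS shifts left.
New SRAS: y = 1630 + 10p.
Set AD = SRAS: 2932 − 4p = 1630 + 10p, so 1302 = 14p and p = 93.
y = 2932 − 4·93 = 2560.
Initially p = 89, y = 2576, so Δp = +4 and Δy = -16.

Δp = +4, Δy = -16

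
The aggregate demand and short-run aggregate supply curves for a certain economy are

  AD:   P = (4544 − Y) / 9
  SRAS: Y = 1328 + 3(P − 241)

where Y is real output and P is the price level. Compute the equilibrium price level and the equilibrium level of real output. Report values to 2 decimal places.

P = 328.25, Y = 1589.75

Write SRAS as Y = 1328 + 3P − 723 = 605 + 3P.
Rearrange AD to Y = 4544 − 9P.
Set AD = SRAS: 4544 − 9P = 605 + 3P, so 3939 = 12P and P = 328.25.
Substituting into AD, Y = 4544 − 9P = 1589.75.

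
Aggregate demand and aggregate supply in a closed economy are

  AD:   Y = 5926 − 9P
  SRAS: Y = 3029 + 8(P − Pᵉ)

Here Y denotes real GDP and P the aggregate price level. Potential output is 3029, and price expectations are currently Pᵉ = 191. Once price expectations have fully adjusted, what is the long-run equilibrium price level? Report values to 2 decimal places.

Short run: with Pᵉ = 191, SRAS is Y = 1501 + 8P. Setting AD = SRAS gives 4425 = 17P, so P = 260.29 and Y = 5926 − 9P = 3583.35.
Output 3583.35 is above potential 3029, so over time expected prices rise and SRAS shifts left until Y returns to 3029.
Long run: Y = 3029 on the AD curve gives 3029 = 5926 − 9P, so P = 321.89.

Long-run P = 321.89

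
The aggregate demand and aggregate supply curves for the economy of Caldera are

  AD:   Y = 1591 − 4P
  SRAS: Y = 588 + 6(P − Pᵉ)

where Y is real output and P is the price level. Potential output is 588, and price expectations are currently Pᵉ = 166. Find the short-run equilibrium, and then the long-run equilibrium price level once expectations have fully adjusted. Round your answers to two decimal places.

Short run: P = 199.90, Y = 791.40. Long run: P = 250.75.

Short run: with Pᵉ = 166, SRAS is Y = 6P − 408. Setting AD = SRAS gives 1999 = 10P, so P = 199.90 and Y = 1591 − 4P = 791.40.
Output 791.40 is above potential 588, so over time expected prices rise and SRAS shifts left until Y returns to 588.
Long run: Y = 588 on the AD curve gives 588 = 1591 − 4P, so P = 250.75.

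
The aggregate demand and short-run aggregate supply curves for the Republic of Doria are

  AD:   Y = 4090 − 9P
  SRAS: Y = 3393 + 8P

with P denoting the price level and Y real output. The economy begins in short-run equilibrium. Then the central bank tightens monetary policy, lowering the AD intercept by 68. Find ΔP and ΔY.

ΔP = -4, ΔY = -32

This is a negative demand shock: AD shifts left.
New AD: Y = 4022 − 9P.
Set AD = SRAS: 4022 − 9P = 3393 + 8P, so 629 = 17P and P = 37.
Y = 4022 − 9·37 = 3689.
Initially P = 41, Y = 3721, so ΔP = -4 and ΔY = -32.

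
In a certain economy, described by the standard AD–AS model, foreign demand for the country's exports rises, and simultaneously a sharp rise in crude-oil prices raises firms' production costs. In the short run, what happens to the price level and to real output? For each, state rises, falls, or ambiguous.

The first event is a positive demand shock: AD shifts right, which by itself pushes P up and Y up.
The second is an adverse supply shock: SRAS shifts left, which by itself pushes P up and Y down.
Both shocks push P up, so P rises. The two shocks push Y in opposite directions, so the effect on Y is ambiguous.

Price level: rises; output: ambiguous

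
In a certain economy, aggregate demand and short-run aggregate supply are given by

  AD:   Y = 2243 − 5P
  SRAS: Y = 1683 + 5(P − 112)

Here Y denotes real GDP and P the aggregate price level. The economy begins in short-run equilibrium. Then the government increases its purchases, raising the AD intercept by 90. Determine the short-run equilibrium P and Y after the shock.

P = 121, Y = 1728

This is a positive demand shock: AD shifts right.
New AD: Y = 2333 − 5P.
SRAS can be written Y = 1123 + 5P.
Set AD = SRAS: 2333 − 5P = 1123 + 5P, so 1210 = 10P and P = 121.
Y = 2333 − 5·121 = 1728.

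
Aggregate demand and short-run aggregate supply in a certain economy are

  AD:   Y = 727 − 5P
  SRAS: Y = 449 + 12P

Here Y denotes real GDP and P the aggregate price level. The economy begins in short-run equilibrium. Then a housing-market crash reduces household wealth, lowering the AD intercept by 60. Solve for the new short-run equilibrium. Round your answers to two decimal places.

P = 12.82, Y = 602.88

This is a negative demand shock: AD shifts left.
New AD: Y = 667 − 5P.
Set AD = SRAS: 667 − 5P = 449 + 12P, so 218 = 17P and P = 12.82.
Substituting into AD, Y = 602.88.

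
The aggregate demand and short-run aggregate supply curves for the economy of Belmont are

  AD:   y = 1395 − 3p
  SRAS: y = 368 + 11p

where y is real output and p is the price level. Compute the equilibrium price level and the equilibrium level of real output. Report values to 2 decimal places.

p = 73.36, y = 1174.93

Set AD = SRAS: 1395 − 3p = 368 + 11p, so 1027 = 14p and p = 73.36.
Substituting into AD, y = 1395 − 3p = 1174.93.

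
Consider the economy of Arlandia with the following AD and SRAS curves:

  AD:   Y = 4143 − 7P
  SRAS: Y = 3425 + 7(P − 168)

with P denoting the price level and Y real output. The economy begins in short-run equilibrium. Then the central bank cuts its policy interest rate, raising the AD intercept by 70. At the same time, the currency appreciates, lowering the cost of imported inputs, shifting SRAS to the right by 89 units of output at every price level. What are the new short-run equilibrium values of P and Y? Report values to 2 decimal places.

After both shocks: AD is Y = 4213 − 7P and SRAS is Y = 2338 + 7P.
Setting them equal: 1875 = 14P, so P = 133.93.
Substituting into AD, Y = 3275.50.

P = 133.93, Y = 3275.50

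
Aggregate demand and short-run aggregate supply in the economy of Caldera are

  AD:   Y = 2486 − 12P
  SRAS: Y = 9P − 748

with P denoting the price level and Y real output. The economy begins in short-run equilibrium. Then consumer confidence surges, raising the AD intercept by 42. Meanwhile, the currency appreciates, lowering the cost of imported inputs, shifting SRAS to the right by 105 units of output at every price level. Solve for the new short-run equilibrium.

After both shocks: AD is Y = 2528 − 12P and SRAS is Y = 9P − 643.
Setting them equal: 3171 = 21P, so P = 151.
Y = 2528 − 12·151 = 716.

P = 151, Y = 716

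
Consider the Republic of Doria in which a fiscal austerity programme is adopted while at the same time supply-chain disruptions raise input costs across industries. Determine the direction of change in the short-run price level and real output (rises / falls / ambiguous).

The first event is a negative demand shock: AD shifts left, which by itself pushes P down and Y down.
The second is an adverse supply shock: SRAS shifts left, which by itself pushes P up and Y down.
The two shocks push P in opposite directions, so the effect on P is ambiguous. Both shocks push Y down, so Y falls.

Price level: ambiguous; output: falls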